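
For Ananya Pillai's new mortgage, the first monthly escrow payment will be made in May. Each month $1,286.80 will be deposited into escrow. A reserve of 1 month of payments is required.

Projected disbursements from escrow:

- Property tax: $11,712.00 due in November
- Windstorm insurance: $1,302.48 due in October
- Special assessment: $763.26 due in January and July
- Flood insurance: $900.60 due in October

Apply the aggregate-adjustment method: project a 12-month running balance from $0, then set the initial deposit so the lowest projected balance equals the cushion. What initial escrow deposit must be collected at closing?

$6,957.54

Cushion = 1 × $1,286.80 = $1,286.80
Trial balance (start $0, +$1,286.80 each month, − disbursements):
  May: +$1,286.80 → $1,286.80
  Jun: +$1,286.80 → $2,573.60
  Jul: +$1,286.80 − $763.26 → $3,097.14
  Aug: +$1,286.80 → $4,383.94
  Sep: +$1,286.80 → $5,670.74
  Oct: +$1,286.80 − $2,203.08 → $4,754.46
  Nov: +$1,286.80 − $11,712.00 → -$5,670.74
  Dec: +$1,286.80 → -$4,383.94
  Jan: +$1,286.80 − $763.26 → -$3,860.40
  Feb: +$1,286.80 → -$2,573.60
  Mar: +$1,286.80 → -$1,286.80
  Apr: +$1,286.80 → $0.00
Lowest trial balance = -$5,670.74 (Nov)
Initial deposit = cushion − low point = $1,286.80 − (-$5,670.74) = $6,957.54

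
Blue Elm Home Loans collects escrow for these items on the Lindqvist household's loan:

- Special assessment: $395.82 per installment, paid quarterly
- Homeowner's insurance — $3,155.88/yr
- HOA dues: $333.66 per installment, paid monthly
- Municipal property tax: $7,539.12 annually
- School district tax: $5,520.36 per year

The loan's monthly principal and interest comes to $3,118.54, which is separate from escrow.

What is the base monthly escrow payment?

$1,816.88

Special assessment: $395.82 × 4 = $1,583.28
Homeowner's insurance: $3,155.88
HOA dues: $333.66 × 12 = $4,003.92
Municipal property tax: $7,539.12
School district tax: $5,520.36
Combined annual = $21,802.56
Per month = $21,802.56 ÷ 12 = $1,816.88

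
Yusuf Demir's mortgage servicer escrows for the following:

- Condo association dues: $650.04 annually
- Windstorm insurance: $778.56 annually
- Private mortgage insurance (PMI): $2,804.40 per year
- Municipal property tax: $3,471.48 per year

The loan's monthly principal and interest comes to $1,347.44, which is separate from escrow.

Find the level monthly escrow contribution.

$642.04

Condo association dues = $650.04/yr
Windstorm insurance = $778.56/yr
Private mortgage insurance (PMI) = $2,804.40/yr
Municipal property tax = $3,471.48/yr
Yearly total = $7,704.48
Monthly escrow = $7,704.48 / 12 = $642.04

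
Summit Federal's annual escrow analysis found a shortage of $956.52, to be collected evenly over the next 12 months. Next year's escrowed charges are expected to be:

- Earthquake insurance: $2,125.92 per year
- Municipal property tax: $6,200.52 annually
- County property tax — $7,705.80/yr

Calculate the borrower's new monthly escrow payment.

Earthquake insurance — $2,125.92 annually
Municipal property tax — $6,200.52 annually
County property tax — $7,705.80 annually
Combined annual = $16,032.24
Monthly = $16,032.24 ÷ 12 = $1,336.02
Monthly shortage recovery: $956.52 ÷ 12 = $79.71
New monthly escrow = $1,336.02 + $79.71 = $1,415.73

$1,415.73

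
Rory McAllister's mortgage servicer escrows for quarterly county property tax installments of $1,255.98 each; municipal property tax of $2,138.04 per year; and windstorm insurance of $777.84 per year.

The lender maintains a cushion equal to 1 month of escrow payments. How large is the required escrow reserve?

$661.65

County property tax — $1,255.98 × 4 = $5,023.92/yr
Municipal property tax — $2,138.04/yr
Windstorm insurance — $777.84/yr
Annual escrow total = $7,939.80
Base monthly escrow = $7,939.80 ÷ 12 = $661.65
Required cushion = 1 × $661.65 = $661.65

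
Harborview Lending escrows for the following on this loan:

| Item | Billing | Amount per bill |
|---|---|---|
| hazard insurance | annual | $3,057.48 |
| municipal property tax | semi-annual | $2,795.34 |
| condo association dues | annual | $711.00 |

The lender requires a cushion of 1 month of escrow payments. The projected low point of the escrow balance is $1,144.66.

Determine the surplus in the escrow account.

$364.73

Hazard insurance: $3,057.48 annually
Municipal property tax: $2,795.34 × 2 = $5,590.68 annually
Condo association dues: $711.00 annually
Annual escrow total = $3,057.48 + $5,590.68 + $711.00 = $9,359.16
Base monthly escrow = $9,359.16 / 12 = $779.93
Required cushion = 1 × $779.93 = $779.93
Excess over cushion: $1,144.66 − $779.93 = $364.73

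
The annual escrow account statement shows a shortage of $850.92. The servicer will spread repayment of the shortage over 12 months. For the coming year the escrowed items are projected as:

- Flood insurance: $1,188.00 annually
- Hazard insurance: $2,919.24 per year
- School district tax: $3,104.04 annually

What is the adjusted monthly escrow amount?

Flood insurance = $1,188.00/yr
Hazard insurance = $2,919.24/yr
School district tax = $3,104.04/yr
Annual escrow total = $7,211.28
Base monthly escrow = $7,211.28 ÷ 12 = $600.94
Shortage per month = $850.92 / 12 = $70.91
Adjusted monthly = $600.94 + $70.91 = $671.85

$671.85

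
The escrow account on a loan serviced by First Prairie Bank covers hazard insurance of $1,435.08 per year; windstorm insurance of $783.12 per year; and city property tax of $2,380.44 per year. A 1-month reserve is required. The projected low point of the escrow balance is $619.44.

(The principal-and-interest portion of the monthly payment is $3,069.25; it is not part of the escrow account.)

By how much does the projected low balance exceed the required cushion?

$236.22

Hazard insurance = $1,435.08 per year
Windstorm insurance = $783.12 per year
City property tax = $2,380.44 per year
Total annual escrow = $4,598.64
Base monthly escrow = $4,598.64 ÷ 12 = $383.22
Required reserve = 1 × $383.22 = $383.22
Excess over cushion: $619.44 − $383.22 = $236.22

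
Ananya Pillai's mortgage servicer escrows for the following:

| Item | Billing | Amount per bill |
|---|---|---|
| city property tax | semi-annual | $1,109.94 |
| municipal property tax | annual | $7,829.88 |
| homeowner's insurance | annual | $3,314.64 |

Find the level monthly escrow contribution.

$1,113.70

City property tax — $1,109.94 × 2 = $2,219.88
Municipal property tax — $7,829.88
Homeowner's insurance — $3,314.64
Total per year = $13,364.40
Monthly = $13,364.40 ÷ 12 = $1,113.70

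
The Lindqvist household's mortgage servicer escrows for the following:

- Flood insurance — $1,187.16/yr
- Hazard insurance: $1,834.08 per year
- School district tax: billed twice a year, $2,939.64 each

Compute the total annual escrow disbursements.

$8,900.52

Flood insurance — $1,187.16/yr
Hazard insurance — $1,834.08/yr
School district tax — $2,939.64 × 2 = $5,879.28/yr
Annual escrow total = $8,900.52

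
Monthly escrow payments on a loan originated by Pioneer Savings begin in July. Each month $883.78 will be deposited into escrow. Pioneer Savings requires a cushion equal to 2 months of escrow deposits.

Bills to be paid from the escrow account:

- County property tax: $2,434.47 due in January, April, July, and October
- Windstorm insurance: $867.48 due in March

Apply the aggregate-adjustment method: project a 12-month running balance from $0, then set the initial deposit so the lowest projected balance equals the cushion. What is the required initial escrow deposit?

Cushion = 2 × $883.78 = $1,767.56
Trial balance (start $0, +$883.78 each month, − disbursements):
  Jul: +$883.78 − $2,434.47 → -$1,550.69
  Aug: +$883.78 → -$666.91
  Sep: +$883.78 → $216.87
  Oct: +$883.78 − $2,434.47 → -$1,333.82
  Nov: +$883.78 → -$450.04
  Dec: +$883.78 → $433.74
  Jan: +$883.78 − $2,434.47 → -$1,116.95
  Feb: +$883.78 → -$233.17
  Mar: +$883.78 − $867.48 → -$216.87
  Apr: +$883.78 − $2,434.47 → -$1,767.56
  May: +$883.78 → -$883.78
  Jun: +$883.78 → $0.00
Lowest trial balance = -$1,767.56 (Apr)
Initial deposit = cushion − low point = $1,767.56 − (-$1,767.56) = $3,535.12

$3,535.12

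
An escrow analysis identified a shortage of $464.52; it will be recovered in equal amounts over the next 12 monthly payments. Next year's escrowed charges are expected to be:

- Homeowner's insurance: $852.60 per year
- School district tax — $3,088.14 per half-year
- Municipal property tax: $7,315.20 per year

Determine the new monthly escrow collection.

Homeowner's insurance = $852.60/yr
School district tax = $3,088.14 × 2 = $6,176.28/yr
Municipal property tax = $7,315.20/yr
Yearly total = $14,344.08
Monthly = $14,344.08 / 12 = $1,195.34
Monthly shortage recovery: $464.52 ÷ 12 = $38.71
New monthly escrow = $1,195.34 + $38.71 = $1,234.05

$1,234.05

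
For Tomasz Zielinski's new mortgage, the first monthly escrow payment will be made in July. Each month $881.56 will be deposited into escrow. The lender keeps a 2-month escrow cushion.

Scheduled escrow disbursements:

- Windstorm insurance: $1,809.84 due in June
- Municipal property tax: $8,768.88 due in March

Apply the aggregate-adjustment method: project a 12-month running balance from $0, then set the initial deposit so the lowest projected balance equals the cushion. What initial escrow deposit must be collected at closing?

Cushion = 2 × $881.56 = $1,763.12
Trial balance (start $0, +$881.56 each month, − disbursements):
  Jul: +$881.56 → $881.56
  Aug: +$881.56 → $1,763.12
  Sep: +$881.56 → $2,644.68
  Oct: +$881.56 → $3,526.24
  Nov: +$881.56 → $4,407.80
  Dec: +$881.56 → $5,289.36
  Jan: +$881.56 → $6,170.92
  Feb: +$881.56 → $7,052.48
  Mar: +$881.56 − $8,768.88 → -$834.84
  Apr: +$881.56 → $46.72
  May: +$881.56 → $928.28
  Jun: +$881.56 − $1,809.84 → $0.00
Lowest trial balance = -$834.84 (Mar)
Initial deposit = cushion − low point = $1,763.12 − (-$834.84) = $2,597.96

$2,597.96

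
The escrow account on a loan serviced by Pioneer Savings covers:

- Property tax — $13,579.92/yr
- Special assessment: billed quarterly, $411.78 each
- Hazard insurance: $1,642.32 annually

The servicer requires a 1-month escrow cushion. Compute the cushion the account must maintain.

Property tax = $13,579.92/yr
Special assessment = $411.78 × 4 = $1,647.12/yr
Hazard insurance = $1,642.32/yr
Combined annual = $13,579.92 + $1,647.12 + $1,642.32 = $16,869.36
Per month = $16,869.36 ÷ 12 = $1,405.78
Cushion = 1 × $1,405.78 = $1,405.78

$1,405.78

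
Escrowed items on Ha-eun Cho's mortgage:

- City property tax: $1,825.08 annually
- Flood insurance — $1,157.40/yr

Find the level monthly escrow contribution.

$248.54

City property tax: $1,825.08
Flood insurance: $1,157.40
Total per year = $1,825.08 + $1,157.40 = $2,982.48
Base monthly escrow = $2,982.48 / 12 = $248.54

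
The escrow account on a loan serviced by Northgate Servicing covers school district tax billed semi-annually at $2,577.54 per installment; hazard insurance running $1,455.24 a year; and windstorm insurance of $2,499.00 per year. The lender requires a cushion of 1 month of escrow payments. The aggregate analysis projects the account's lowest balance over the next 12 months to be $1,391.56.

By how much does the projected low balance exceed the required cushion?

$632.45

School district tax: $2,577.54 × 2 = $5,155.08/yr
Hazard insurance: $1,455.24/yr
Windstorm insurance: $2,499.00/yr
Total annual escrow = $9,109.32
Per month = $9,109.32 ÷ 12 = $759.11
Cushion = 1 × $759.11 = $759.11
Excess over cushion: $1,391.56 − $759.11 = $632.45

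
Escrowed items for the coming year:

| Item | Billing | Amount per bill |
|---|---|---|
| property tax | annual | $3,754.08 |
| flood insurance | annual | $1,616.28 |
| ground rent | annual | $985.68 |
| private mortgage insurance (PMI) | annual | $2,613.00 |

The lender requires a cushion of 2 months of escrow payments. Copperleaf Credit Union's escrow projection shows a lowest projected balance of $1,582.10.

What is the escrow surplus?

$87.26

Property tax — $3,754.08 per year
Flood insurance — $1,616.28 per year
Ground rent — $985.68 per year
Private mortgage insurance (PMI) — $2,613.00 per year
Annual escrow total = $8,969.04
Monthly = $8,969.04 ÷ 12 = $747.42
Cushion = 2 × $747.42 = $1,494.84
Excess over cushion: $1,582.10 − $1,494.84 = $87.26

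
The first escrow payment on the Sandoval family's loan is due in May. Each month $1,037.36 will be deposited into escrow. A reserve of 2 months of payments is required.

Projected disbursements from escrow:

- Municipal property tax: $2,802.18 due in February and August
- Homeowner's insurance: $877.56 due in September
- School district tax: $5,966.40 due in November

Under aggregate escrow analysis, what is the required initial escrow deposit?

Cushion = 2 × $1,037.36 = $2,074.72
Trial balance (start $0, +$1,037.36 each month, − disbursements):
  May: +$1,037.36 → $1,037.36
  Jun: +$1,037.36 → $2,074.72
  Jul: +$1,037.36 → $3,112.08
  Aug: +$1,037.36 − $2,802.18 → $1,347.26
  Sep: +$1,037.36 − $877.56 → $1,507.06
  Oct: +$1,037.36 → $2,544.42
  Nov: +$1,037.36 − $5,966.40 → -$2,384.62
  Dec: +$1,037.36 → -$1,347.26
  Jan: +$1,037.36 → -$309.90
  Feb: +$1,037.36 − $2,802.18 → -$2,074.72
  Mar: +$1,037.36 → -$1,037.36
  Apr: +$1,037.36 → $0.00
Lowest trial balance = -$2,384.62 (Nov)
Initial deposit = cushion − low point = $2,074.72 − (-$2,384.62) = $4,459.34

$4,459.34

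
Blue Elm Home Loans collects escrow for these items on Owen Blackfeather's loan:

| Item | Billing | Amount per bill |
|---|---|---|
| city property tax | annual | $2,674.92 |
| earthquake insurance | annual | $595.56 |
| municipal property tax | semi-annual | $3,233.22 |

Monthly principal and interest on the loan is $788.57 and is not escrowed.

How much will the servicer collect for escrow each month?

City property tax: $2,674.92/yr
Earthquake insurance: $595.56/yr
Municipal property tax: $3,233.22 × 2 = $6,466.44/yr
Combined annual = $9,736.92
Monthly escrow = $9,736.92 ÷ 12 = $811.41

$811.41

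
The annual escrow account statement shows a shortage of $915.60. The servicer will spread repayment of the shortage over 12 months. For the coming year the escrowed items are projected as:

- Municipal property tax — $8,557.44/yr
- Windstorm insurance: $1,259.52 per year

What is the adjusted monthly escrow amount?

Municipal property tax: $8,557.44 per year
Windstorm insurance: $1,259.52 per year
Annual escrow total = $8,557.44 + $1,259.52 = $9,816.96
Monthly = $9,816.96 ÷ 12 = $818.08
Monthly shortage recovery: $915.60 ÷ 12 = $76.30
Adjusted monthly = $818.08 + $76.30 = $894.38

$894.38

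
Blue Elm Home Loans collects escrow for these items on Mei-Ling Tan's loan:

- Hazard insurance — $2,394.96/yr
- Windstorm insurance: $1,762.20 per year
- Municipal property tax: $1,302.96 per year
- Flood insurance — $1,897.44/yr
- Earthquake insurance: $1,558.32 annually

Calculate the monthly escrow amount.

$742.99

Hazard insurance — $2,394.96/yr
Windstorm insurance — $1,762.20/yr
Municipal property tax — $1,302.96/yr
Flood insurance — $1,897.44/yr
Earthquake insurance — $1,558.32/yr
Total per year = $8,915.88
Base monthly escrow = $8,915.88 ÷ 12 = $742.99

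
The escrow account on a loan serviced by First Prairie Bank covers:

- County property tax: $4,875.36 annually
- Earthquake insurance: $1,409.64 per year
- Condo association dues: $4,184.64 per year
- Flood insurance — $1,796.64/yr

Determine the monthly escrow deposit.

$1,022.19

County property tax: $4,875.36 per year
Earthquake insurance: $1,409.64 per year
Condo association dues: $4,184.64 per year
Flood insurance: $1,796.64 per year
Total per year = $12,266.28
Base monthly escrow = $12,266.28 ÷ 12 = $1,022.19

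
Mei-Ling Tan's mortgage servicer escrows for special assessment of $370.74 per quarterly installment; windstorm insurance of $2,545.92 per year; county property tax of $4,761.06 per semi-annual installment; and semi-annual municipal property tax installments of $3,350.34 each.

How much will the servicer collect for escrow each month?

$1,687.64

Special assessment — $370.74 × 4 = $1,482.96
Windstorm insurance — $2,545.92
County property tax — $4,761.06 × 2 = $9,522.12
Municipal property tax — $3,350.34 × 2 = $6,700.68
Annual escrow total = $1,482.96 + $2,545.92 + $9,522.12 + $6,700.68 = $20,251.68
Monthly escrow = $20,251.68 / 12 = $1,687.64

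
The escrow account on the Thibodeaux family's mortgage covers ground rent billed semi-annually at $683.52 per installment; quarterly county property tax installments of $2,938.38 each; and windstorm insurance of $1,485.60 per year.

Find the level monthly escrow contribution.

$1,217.18

Ground rent — $683.52 × 2 = $1,367.04/yr
County property tax — $2,938.38 × 4 = $11,753.52/yr
Windstorm insurance — $1,485.60/yr
Total annual escrow = $14,606.16
Per month = $14,606.16 ÷ 12 = $1,217.18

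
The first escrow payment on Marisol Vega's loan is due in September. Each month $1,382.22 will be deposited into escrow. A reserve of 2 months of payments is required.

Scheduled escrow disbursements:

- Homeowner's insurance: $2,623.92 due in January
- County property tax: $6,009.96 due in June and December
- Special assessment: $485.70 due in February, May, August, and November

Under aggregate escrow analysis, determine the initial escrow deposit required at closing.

$5,043.18

Cushion = 2 × $1,382.22 = $2,764.44
Trial balance (start $0, +$1,382.22 each month, − disbursements):
  Sep: +$1,382.22 → $1,382.22
  Oct: +$1,382.22 → $2,764.44
  Nov: +$1,382.22 − $485.70 → $3,660.96
  Dec: +$1,382.22 − $6,009.96 → -$966.78
  Jan: +$1,382.22 − $2,623.92 → -$2,208.48
  Feb: +$1,382.22 − $485.70 → -$1,311.96
  Mar: +$1,382.22 → $70.26
  Apr: +$1,382.22 → $1,452.48
  May: +$1,382.22 − $485.70 → $2,349.00
  Jun: +$1,382.22 − $6,009.96 → -$2,278.74
  Jul: +$1,382.22 → -$896.52
  Aug: +$1,382.22 − $485.70 → $0.00
Lowest trial balance = -$2,278.74 (Jun)
Initial deposit = cushion − low point = $2,764.44 − (-$2,278.74) = $5,043.18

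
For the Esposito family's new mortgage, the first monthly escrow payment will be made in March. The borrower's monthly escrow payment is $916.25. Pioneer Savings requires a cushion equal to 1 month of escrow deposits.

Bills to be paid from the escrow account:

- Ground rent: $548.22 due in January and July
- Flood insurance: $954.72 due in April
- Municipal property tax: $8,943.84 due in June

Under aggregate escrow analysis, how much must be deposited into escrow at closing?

$7,149.81

Cushion = 1 × $916.25 = $916.25
Trial balance (start $0, +$916.25 each month, − disbursements):
  Mar: +$916.25 → $916.25
  Apr: +$916.25 − $954.72 → $877.78
  May: +$916.25 → $1,794.03
  Jun: +$916.25 − $8,943.84 → -$6,233.56
  Jul: +$916.25 − $548.22 → -$5,865.53
  Aug: +$916.25 → -$4,949.28
  Sep: +$916.25 → -$4,033.03
  Oct: +$916.25 → -$3,116.78
  Nov: +$916.25 → -$2,200.53
  Dec: +$916.25 → -$1,284.28
  Jan: +$916.25 − $548.22 → -$916.25
  Feb: +$916.25 → $0.00
Lowest trial balance = -$6,233.56 (Jun)
Initial deposit = cushion − low point = $916.25 − (-$6,233.56) = $7,149.81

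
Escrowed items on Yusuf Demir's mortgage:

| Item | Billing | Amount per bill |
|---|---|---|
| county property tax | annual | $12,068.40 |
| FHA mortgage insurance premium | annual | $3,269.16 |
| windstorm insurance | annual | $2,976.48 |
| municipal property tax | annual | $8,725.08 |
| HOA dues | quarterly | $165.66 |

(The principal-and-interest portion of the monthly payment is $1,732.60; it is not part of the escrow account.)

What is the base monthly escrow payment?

$2,308.48

County property tax — $12,068.40/yr
FHA mortgage insurance premium — $3,269.16/yr
Windstorm insurance — $2,976.48/yr
Municipal property tax — $8,725.08/yr
HOA dues — $165.66 × 4 = $662.64/yr
Combined annual = $27,701.76
Base monthly escrow = $27,701.76 ÷ 12 = $2,308.48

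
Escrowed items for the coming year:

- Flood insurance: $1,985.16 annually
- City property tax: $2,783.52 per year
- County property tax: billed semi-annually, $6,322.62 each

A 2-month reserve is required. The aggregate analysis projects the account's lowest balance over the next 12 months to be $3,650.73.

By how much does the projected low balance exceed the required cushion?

$748.41

Flood insurance — $1,985.16/yr
City property tax — $2,783.52/yr
County property tax — $6,322.62 × 2 = $12,645.24/yr
Combined annual = $1,985.16 + $2,783.52 + $12,645.24 = $17,413.92
Monthly escrow = $17,413.92 ÷ 12 = $1,451.16
Required reserve = 2 × $1,451.16 = $2,902.32
Surplus = $3,650.73 − $2,902.32 = $748.41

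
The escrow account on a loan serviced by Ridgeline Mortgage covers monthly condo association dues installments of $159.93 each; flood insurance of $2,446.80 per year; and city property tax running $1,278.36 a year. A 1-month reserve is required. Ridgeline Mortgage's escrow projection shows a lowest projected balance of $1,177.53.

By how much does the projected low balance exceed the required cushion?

$707.17

Condo association dues — $159.93 × 12 = $1,919.16
Flood insurance — $2,446.80
City property tax — $1,278.36
Yearly total = $1,919.16 + $2,446.80 + $1,278.36 = $5,644.32
Per month = $5,644.32 ÷ 12 = $470.36
Cushion = 1 × $470.36 = $470.36
Surplus = $1,177.53 − $470.36 = $707.17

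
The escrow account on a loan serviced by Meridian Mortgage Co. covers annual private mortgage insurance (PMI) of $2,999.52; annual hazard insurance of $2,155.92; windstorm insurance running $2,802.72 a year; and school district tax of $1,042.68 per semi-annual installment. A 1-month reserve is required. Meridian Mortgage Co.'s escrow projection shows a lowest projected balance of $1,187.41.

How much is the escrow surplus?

Private mortgage insurance (PMI): $2,999.52/yr
Hazard insurance: $2,155.92/yr
Windstorm insurance: $2,802.72/yr
School district tax: $1,042.68 × 2 = $2,085.36/yr
Yearly total = $2,999.52 + $2,155.92 + $2,802.72 + $2,085.36 = $10,043.52
Monthly = $10,043.52 ÷ 12 = $836.96
Cushion = 1 × $836.96 = $836.96
Surplus = $1,187.41 − $836.96 = $350.45

$350.45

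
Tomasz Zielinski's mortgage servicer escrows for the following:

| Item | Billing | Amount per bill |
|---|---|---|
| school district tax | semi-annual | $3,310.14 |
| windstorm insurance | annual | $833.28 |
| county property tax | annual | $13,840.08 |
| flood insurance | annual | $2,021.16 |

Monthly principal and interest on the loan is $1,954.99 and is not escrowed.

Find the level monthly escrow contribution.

$1,942.90

School district tax = $3,310.14 × 2 = $6,620.28 per year
Windstorm insurance = $833.28 per year
County property tax = $13,840.08 per year
Flood insurance = $2,021.16 per year
Total annual escrow = $23,314.80
Base monthly escrow = $23,314.80 ÷ 12 = $1,942.90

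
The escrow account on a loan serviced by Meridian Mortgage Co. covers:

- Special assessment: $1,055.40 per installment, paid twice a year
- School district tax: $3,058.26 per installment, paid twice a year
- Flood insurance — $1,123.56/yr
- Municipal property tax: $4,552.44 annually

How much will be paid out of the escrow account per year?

$13,903.32

Special assessment — $1,055.40 × 2 = $2,110.80 annually
School district tax — $3,058.26 × 2 = $6,116.52 annually
Flood insurance — $1,123.56 annually
Municipal property tax — $4,552.44 annually
Combined annual = $2,110.80 + $6,116.52 + $1,123.56 + $4,552.44 = $13,903.32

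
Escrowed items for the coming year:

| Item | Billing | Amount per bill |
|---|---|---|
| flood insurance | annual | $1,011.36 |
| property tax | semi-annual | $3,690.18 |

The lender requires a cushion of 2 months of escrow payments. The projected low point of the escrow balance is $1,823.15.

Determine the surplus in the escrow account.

$424.53

Flood insurance: $1,011.36 annually
Property tax: $3,690.18 × 2 = $7,380.36 annually
Combined annual = $8,391.72
Monthly = $8,391.72 ÷ 12 = $699.31
Required cushion = 2 × $699.31 = $1,398.62
Excess over cushion: $1,823.15 − $1,398.62 = $424.53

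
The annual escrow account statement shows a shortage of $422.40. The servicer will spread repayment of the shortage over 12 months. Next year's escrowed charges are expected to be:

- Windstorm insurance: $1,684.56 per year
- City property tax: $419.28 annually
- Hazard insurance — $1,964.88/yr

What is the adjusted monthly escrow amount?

Windstorm insurance: $1,684.56/yr
City property tax: $419.28/yr
Hazard insurance: $1,964.88/yr
Yearly total = $1,684.56 + $419.28 + $1,964.88 = $4,068.72
Base monthly escrow = $4,068.72 ÷ 12 = $339.06
Monthly shortage recovery: $422.40 ÷ 12 = $35.20
New monthly escrow = $339.06 + $35.20 = $374.26

$374.26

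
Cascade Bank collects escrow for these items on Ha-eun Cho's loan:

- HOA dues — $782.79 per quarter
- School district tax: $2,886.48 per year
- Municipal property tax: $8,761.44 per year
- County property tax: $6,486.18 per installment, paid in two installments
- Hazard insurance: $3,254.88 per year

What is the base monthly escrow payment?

$2,583.86

HOA dues — $782.79 × 4 = $3,131.16
School district tax — $2,886.48
Municipal property tax — $8,761.44
County property tax — $6,486.18 × 2 = $12,972.36
Hazard insurance — $3,254.88
Total annual escrow = $31,006.32
Monthly escrow = $31,006.32 / 12 = $2,583.86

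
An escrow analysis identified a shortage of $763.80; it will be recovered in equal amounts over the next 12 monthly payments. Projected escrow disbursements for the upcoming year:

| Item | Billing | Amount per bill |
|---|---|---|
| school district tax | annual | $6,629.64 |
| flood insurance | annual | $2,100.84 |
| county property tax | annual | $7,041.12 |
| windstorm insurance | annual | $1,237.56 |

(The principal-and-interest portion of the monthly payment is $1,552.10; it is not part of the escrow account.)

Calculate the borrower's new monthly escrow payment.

$1,481.08

School district tax: $6,629.64
Flood insurance: $2,100.84
County property tax: $7,041.12
Windstorm insurance: $1,237.56
Combined annual = $17,009.16
Per month = $17,009.16 ÷ 12 = $1,417.43
Shortage per month = $763.80 ÷ 12 = $63.65
New monthly escrow = $1,417.43 + $63.65 = $1,481.08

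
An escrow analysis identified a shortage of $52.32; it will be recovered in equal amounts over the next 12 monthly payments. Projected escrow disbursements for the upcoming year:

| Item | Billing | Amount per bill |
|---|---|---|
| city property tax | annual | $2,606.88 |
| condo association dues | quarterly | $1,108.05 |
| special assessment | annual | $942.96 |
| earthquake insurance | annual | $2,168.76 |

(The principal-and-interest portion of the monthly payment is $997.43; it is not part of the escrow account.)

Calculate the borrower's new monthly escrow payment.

City property tax — $2,606.88
Condo association dues — $1,108.05 × 4 = $4,432.20
Special assessment — $942.96
Earthquake insurance — $2,168.76
Total per year = $2,606.88 + $4,432.20 + $942.96 + $2,168.76 = $10,150.80
Monthly escrow = $10,150.80 ÷ 12 = $845.90
Monthly shortage recovery: $52.32 ÷ 12 = $4.36
New monthly escrow = $845.90 + $4.36 = $850.26

$850.26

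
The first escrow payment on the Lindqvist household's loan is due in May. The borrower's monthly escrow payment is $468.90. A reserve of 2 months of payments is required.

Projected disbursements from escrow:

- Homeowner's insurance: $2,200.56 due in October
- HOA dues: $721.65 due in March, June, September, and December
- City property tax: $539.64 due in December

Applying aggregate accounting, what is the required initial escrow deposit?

Cushion = 2 × $468.90 = $937.80
Trial balance (start $0, +$468.90 each month, − disbursements):
  May: +$468.90 → $468.90
  Jun: +$468.90 − $721.65 → $216.15
  Jul: +$468.90 → $685.05
  Aug: +$468.90 → $1,153.95
  Sep: +$468.90 − $721.65 → $901.20
  Oct: +$468.90 − $2,200.56 → -$830.46
  Nov: +$468.90 → -$361.56
  Dec: +$468.90 − $1,261.29 → -$1,153.95
  Jan: +$468.90 → -$685.05
  Feb: +$468.90 → -$216.15
  Mar: +$468.90 − $721.65 → -$468.90
  Apr: +$468.90 → $0.00
Lowest trial balance = -$1,153.95 (Dec)
Initial deposit = cushion − low point = $937.80 − (-$1,153.95) = $2,091.75

$2,091.75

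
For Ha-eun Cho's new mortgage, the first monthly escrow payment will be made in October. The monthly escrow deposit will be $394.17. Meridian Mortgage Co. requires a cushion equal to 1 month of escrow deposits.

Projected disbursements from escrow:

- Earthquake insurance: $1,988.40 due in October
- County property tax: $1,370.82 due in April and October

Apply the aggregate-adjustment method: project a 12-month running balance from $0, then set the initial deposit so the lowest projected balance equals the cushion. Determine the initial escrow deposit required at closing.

$3,359.22

Cushion = 1 × $394.17 = $394.17
Trial balance (start $0, +$394.17 each month, − disbursements):
  Oct: +$394.17 − $3,359.22 → -$2,965.05
  Nov: +$394.17 → -$2,570.88
  Dec: +$394.17 → -$2,176.71
  Jan: +$394.17 → -$1,782.54
  Feb: +$394.17 → -$1,388.37
  Mar: +$394.17 → -$994.20
  Apr: +$394.17 − $1,370.82 → -$1,970.85
  May: +$394.17 → -$1,576.68
  Jun: +$394.17 → -$1,182.51
  Jul: +$394.17 → -$788.34
  Aug: +$394.17 → -$394.17
  Sep: +$394.17 → $0.00
Lowest trial balance = -$2,965.05 (Oct)
Initial deposit = cushion − low point = $394.17 − (-$2,965.05) = $3,359.22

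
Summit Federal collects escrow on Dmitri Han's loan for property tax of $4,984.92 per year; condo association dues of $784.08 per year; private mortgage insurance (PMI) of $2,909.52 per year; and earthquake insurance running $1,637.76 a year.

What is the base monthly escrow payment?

Property tax = $4,984.92/yr
Condo association dues = $784.08/yr
Private mortgage insurance (PMI) = $2,909.52/yr
Earthquake insurance = $1,637.76/yr
Combined annual = $10,316.28
Monthly = $10,316.28 ÷ 12 = $859.69

$859.69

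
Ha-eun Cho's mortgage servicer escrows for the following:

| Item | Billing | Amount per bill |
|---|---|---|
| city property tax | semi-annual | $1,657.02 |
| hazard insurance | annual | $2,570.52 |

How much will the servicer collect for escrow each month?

$490.38

City property tax = $1,657.02 × 2 = $3,314.04 per year
Hazard insurance = $2,570.52 per year
Yearly total = $3,314.04 + $2,570.52 = $5,884.56
Per month = $5,884.56 ÷ 12 = $490.38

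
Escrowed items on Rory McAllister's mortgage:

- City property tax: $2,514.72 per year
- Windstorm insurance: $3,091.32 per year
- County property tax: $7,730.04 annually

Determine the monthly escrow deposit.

$1,111.34

City property tax = $2,514.72 per year
Windstorm insurance = $3,091.32 per year
County property tax = $7,730.04 per year
Annual escrow total = $2,514.72 + $3,091.32 + $7,730.04 = $13,336.08
Monthly = $13,336.08 / 12 = $1,111.34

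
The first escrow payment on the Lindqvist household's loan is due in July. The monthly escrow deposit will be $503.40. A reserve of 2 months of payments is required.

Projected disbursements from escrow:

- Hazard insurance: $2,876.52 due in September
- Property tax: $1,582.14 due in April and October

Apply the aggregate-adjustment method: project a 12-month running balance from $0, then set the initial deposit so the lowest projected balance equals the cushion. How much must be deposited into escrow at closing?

Cushion = 2 × $503.40 = $1,006.80
Trial balance (start $0, +$503.40 each month, − disbursements):
  Jul: +$503.40 → $503.40
  Aug: +$503.40 → $1,006.80
  Sep: +$503.40 − $2,876.52 → -$1,366.32
  Oct: +$503.40 − $1,582.14 → -$2,445.06
  Nov: +$503.40 → -$1,941.66
  Dec: +$503.40 → -$1,438.26
  Jan: +$503.40 → -$934.86
  Feb: +$503.40 → -$431.46
  Mar: +$503.40 → $71.94
  Apr: +$503.40 − $1,582.14 → -$1,006.80
  May: +$503.40 → -$503.40
  Jun: +$503.40 → $0.00
Lowest trial balance = -$2,445.06 (Oct)
Initial deposit = cushion − low point = $1,006.80 − (-$2,445.06) = $3,451.86

$3,451.86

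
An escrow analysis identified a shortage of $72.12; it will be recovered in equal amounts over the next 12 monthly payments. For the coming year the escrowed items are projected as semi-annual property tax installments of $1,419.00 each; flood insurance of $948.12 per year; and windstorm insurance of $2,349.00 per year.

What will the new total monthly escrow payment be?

Property tax = $1,419.00 × 2 = $2,838.00/yr
Flood insurance = $948.12/yr
Windstorm insurance = $2,349.00/yr
Annual escrow total = $6,135.12
Per month = $6,135.12 / 12 = $511.26
Shortage spread = $72.12 / 12 = $6.01/mo
Adjusted monthly = $511.26 + $6.01 = $517.27

$517.27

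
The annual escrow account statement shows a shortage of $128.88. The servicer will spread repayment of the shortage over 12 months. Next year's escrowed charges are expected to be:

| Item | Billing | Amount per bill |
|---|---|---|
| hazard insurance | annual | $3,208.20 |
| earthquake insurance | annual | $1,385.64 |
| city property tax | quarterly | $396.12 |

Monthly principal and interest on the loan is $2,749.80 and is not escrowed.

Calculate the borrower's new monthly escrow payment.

Hazard insurance: $3,208.20/yr
Earthquake insurance: $1,385.64/yr
City property tax: $396.12 × 4 = $1,584.48/yr
Combined annual = $3,208.20 + $1,385.64 + $1,584.48 = $6,178.32
Base monthly escrow = $6,178.32 ÷ 12 = $514.86
Shortage per month = $128.88 / 12 = $10.74
New monthly escrow = $514.86 + $10.74 = $525.60

$525.60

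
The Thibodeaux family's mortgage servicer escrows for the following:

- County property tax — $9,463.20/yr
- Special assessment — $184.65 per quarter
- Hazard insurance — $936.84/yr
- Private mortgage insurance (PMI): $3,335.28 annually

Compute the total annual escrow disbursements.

County property tax = $9,463.20/yr
Special assessment = $184.65 × 4 = $738.60/yr
Hazard insurance = $936.84/yr
Private mortgage insurance (PMI) = $3,335.28/yr
Combined annual = $14,473.92

$14,473.92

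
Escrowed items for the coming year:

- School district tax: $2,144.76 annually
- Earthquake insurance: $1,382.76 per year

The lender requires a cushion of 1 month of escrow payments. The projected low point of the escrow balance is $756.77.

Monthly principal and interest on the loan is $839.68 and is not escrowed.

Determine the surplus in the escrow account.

School district tax — $2,144.76 annually
Earthquake insurance — $1,382.76 annually
Total per year = $2,144.76 + $1,382.76 = $3,527.52
Base monthly escrow = $3,527.52 / 12 = $293.96
Required reserve = 1 × $293.96 = $293.96
Surplus = $756.77 − $293.96 = $462.81

$462.81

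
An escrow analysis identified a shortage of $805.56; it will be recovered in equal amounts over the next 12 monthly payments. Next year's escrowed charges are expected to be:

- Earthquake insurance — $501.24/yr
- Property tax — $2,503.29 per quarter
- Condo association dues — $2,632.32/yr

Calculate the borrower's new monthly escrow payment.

Earthquake insurance: $501.24 per year
Property tax: $2,503.29 × 4 = $10,013.16 per year
Condo association dues: $2,632.32 per year
Total per year = $13,146.72
Base monthly escrow = $13,146.72 ÷ 12 = $1,095.56
Monthly shortage recovery: $805.56 ÷ 12 = $67.13
New monthly escrow = $1,095.56 + $67.13 = $1,162.69

$1,162.69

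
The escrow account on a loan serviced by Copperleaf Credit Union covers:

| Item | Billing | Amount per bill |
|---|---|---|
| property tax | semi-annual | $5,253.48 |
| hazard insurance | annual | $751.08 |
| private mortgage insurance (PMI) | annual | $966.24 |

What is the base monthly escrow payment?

Property tax = $5,253.48 × 2 = $10,506.96 annually
Hazard insurance = $751.08 annually
Private mortgage insurance (PMI) = $966.24 annually
Combined annual = $12,224.28
Monthly escrow = $12,224.28 / 12 = $1,018.69

$1,018.69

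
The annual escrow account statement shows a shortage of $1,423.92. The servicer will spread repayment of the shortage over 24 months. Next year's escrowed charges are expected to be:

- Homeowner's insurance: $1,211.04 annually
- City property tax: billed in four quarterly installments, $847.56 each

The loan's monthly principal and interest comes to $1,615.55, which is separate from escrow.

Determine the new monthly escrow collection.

$442.77

Homeowner's insurance: $1,211.04 per year
City property tax: $847.56 × 4 = $3,390.24 per year
Combined annual = $4,601.28
Per month = $4,601.28 ÷ 12 = $383.44
Monthly shortage recovery: $1,423.92 / 24 = $59.33
Adjusted monthly = $383.44 + $59.33 = $442.77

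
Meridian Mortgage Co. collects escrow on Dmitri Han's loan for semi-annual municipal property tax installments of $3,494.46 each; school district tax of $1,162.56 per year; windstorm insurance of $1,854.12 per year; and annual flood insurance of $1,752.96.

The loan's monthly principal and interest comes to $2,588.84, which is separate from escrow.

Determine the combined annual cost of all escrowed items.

Municipal property tax = $3,494.46 × 2 = $6,988.92 per year
School district tax = $1,162.56 per year
Windstorm insurance = $1,854.12 per year
Flood insurance = $1,752.96 per year
Combined annual = $6,988.92 + $1,162.56 + $1,854.12 + $1,752.96 = $11,758.56

$11,758.56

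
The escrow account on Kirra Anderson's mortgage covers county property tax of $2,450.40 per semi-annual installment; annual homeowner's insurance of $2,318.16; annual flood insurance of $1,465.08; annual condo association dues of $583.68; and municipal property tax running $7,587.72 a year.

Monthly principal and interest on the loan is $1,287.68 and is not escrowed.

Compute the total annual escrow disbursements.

$16,855.44

County property tax = $2,450.40 × 2 = $4,900.80/yr
Homeowner's insurance = $2,318.16/yr
Flood insurance = $1,465.08/yr
Condo association dues = $583.68/yr
Municipal property tax = $7,587.72/yr
Total per year = $4,900.80 + $2,318.16 + $1,465.08 + $583.68 + $7,587.72 = $16,855.44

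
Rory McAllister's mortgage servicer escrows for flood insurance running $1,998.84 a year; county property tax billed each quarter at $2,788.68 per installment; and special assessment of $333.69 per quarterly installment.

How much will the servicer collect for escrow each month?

Flood insurance = $1,998.84 per year
County property tax = $2,788.68 × 4 = $11,154.72 per year
Special assessment = $333.69 × 4 = $1,334.76 per year
Total annual escrow = $1,998.84 + $11,154.72 + $1,334.76 = $14,488.32
Per month = $14,488.32 / 12 = $1,207.36

$1,207.36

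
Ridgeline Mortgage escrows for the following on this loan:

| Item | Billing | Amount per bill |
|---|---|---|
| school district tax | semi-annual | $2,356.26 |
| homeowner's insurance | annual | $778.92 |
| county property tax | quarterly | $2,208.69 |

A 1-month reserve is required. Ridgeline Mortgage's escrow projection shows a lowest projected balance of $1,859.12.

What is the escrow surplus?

$665.27

School district tax = $2,356.26 × 2 = $4,712.52/yr
Homeowner's insurance = $778.92/yr
County property tax = $2,208.69 × 4 = $8,834.76/yr
Annual escrow total = $14,326.20
Base monthly escrow = $14,326.20 / 12 = $1,193.85
Required reserve = 1 × $1,193.85 = $1,193.85
Excess over cushion: $1,859.12 − $1,193.85 = $665.27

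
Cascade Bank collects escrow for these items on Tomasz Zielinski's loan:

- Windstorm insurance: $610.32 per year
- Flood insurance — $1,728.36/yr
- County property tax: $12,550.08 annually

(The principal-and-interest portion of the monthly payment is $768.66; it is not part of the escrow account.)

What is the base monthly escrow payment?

Windstorm insurance = $610.32 per year
Flood insurance = $1,728.36 per year
County property tax = $12,550.08 per year
Yearly total = $14,888.76
Base monthly escrow = $14,888.76 / 12 = $1,240.73

$1,240.73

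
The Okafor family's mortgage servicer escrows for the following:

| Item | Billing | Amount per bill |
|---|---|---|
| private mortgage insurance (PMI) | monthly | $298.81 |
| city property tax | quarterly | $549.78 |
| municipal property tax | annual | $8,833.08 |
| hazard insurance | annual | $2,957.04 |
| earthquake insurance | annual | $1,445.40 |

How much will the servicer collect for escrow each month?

$1,585.03

Private mortgage insurance (PMI): $298.81 × 12 = $3,585.72 annually
City property tax: $549.78 × 4 = $2,199.12 annually
Municipal property tax: $8,833.08 annually
Hazard insurance: $2,957.04 annually
Earthquake insurance: $1,445.40 annually
Combined annual = $19,020.36
Monthly = $19,020.36 ÷ 12 = $1,585.03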